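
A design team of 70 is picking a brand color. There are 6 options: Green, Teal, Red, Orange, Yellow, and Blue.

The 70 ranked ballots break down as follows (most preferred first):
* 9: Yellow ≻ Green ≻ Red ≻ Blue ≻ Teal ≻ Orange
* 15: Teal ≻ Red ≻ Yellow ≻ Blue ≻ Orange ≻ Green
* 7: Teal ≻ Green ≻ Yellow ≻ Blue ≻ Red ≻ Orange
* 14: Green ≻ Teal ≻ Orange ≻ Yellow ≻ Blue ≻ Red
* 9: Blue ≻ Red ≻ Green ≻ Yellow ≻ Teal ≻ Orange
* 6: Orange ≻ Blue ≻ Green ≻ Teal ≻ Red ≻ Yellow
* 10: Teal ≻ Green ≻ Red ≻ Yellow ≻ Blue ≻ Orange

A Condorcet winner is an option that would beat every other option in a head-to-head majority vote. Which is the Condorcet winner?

Green vs Teal: 38–32
Green vs Red: 46–24
Green vs Orange: 49–21
Green vs Yellow: 46–24
Green vs Blue: 40–30
Green beats every other option.

Green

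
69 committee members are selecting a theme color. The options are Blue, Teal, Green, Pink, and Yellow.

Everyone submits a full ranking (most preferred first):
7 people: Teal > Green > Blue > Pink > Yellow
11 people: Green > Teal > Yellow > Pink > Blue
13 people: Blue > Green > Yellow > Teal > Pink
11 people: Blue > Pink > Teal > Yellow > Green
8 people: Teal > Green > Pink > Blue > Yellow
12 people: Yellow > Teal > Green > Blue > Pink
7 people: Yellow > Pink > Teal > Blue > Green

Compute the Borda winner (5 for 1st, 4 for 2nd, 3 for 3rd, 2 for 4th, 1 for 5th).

Blue: 7×3 + 11×1 + 13×5 + 11×5 + 8×2 + 12×2 + 7×2 = 206
Teal: 7×5 + 11×4 + 13×2 + 11×3 + 8×5 + 12×4 + 7×3 = 247
Green: 7×4 + 11×5 + 13×4 + 11×1 + 8×4 + 12×3 + 7×1 = 221
Pink: 7×2 + 11×2 + 13×1 + 11×4 + 8×3 + 12×1 + 7×4 = 157
Yellow: 7×1 + 11×3 + 13×3 + 11×2 + 8×1 + 12×5 + 7×5 = 204

Teal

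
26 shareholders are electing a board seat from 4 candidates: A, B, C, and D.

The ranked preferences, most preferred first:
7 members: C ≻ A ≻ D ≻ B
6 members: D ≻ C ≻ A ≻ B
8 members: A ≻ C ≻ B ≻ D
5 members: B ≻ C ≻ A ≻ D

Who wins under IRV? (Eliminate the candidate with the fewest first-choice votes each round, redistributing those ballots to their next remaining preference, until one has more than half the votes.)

Round 1: A 8, B 5, C 7, D 6. B eliminated.
Round 2: A 8, C 12, D 6. D eliminated.
Round 3: A 8, C 18. C has a majority (≥14).

C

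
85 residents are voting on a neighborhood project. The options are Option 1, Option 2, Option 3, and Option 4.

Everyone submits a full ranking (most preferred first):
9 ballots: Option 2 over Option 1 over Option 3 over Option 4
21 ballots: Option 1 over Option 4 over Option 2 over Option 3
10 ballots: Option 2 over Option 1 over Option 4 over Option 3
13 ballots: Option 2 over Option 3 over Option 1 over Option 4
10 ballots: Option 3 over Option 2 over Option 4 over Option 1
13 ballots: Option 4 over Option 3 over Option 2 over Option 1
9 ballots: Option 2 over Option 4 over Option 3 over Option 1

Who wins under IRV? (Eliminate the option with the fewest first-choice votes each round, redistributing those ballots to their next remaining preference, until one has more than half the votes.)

Option 2

Round 1: Option 1 21, Option 2 41, Option 3 10, Option 4 13. Option 3 eliminated.
Round 2: Option 1 21, Option 2 51, Option 4 13. Option 2 has a majority (≥43).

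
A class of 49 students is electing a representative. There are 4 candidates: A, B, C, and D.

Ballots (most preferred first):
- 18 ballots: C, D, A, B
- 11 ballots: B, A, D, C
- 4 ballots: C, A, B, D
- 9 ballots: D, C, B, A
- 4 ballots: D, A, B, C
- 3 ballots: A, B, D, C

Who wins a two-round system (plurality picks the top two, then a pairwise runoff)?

Round 1 first-place votes: A 3, B 11, C 22, D 13. C and D advance.
Runoff: C is ranked above D on 22 ballots, D above C on 27.

D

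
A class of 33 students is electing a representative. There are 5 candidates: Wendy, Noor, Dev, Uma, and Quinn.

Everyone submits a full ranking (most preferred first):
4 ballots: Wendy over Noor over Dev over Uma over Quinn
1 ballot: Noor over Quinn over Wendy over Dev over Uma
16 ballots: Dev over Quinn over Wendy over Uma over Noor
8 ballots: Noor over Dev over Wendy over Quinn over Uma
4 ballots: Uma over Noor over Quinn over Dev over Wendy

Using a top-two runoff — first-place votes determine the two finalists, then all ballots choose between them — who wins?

Noor

Round 1 first-place votes: Wendy 4, Noor 9, Dev 16, Uma 4, Quinn 0. Dev and Noor advance.
Runoff: Dev is ranked above Noor on 16 ballots, Noor above Dev on 17.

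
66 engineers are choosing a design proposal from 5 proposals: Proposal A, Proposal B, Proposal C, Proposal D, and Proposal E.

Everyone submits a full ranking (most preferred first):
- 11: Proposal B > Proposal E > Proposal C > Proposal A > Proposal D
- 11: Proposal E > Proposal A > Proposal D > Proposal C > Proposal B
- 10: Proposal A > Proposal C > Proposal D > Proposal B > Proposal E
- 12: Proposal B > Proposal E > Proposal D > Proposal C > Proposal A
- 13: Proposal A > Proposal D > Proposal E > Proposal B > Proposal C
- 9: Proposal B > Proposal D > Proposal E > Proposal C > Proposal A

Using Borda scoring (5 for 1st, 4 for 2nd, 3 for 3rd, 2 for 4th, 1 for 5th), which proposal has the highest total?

Proposal A: 11×2 + 11×4 + 10×5 + 12×1 + 13×5 + 9×1 = 202
Proposal B: 11×5 + 11×1 + 10×2 + 12×5 + 13×2 + 9×5 = 217
Proposal C: 11×3 + 11×2 + 10×4 + 12×2 + 13×1 + 9×2 = 150
Proposal D: 11×1 + 11×3 + 10×3 + 12×3 + 13×4 + 9×4 = 198
Proposal E: 11×4 + 11×5 + 10×1 + 12×4 + 13×3 + 9×3 = 223

Proposal E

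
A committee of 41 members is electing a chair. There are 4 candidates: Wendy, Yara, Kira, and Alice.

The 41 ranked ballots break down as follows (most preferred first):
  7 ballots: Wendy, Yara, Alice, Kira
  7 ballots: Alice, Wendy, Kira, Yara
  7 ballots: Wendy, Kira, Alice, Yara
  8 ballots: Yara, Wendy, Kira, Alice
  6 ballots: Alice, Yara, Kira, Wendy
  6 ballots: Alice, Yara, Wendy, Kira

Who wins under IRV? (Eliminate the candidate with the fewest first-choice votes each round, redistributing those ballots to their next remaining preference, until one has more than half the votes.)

Round 1: Wendy 14, Yara 8, Kira 0, Alice 19. Kira eliminated.
Round 2: Wendy 14, Yara 8, Alice 19. Yara eliminated.
Round 3: Wendy 22, Alice 19. Wendy has a majority (≥21).

Wendy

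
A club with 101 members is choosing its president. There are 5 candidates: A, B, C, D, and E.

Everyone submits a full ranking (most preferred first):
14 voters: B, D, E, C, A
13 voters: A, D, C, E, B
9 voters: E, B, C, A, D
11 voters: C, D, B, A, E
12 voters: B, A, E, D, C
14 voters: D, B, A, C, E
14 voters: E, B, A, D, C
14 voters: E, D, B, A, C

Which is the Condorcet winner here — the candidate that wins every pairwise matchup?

D

D vs A: 53–48
D vs B: 52–49
D vs C: 81–20
D vs E: 52–49
D beats every other candidate.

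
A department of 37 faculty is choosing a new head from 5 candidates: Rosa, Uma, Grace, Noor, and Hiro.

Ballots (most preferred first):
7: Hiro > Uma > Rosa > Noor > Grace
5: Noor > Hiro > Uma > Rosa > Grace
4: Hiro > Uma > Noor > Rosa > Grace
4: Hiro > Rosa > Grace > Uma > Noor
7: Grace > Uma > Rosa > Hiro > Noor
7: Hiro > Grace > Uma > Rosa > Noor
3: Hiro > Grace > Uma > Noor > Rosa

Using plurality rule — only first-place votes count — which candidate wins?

First-place votes: Rosa 0, Uma 0, Grace 7, Noor 5, Hiro 25.

Hiro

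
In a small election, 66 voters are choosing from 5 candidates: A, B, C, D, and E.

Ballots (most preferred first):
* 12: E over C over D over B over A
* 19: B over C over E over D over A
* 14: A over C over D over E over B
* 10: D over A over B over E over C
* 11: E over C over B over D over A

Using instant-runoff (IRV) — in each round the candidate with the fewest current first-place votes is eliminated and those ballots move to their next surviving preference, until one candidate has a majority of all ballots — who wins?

Round 1: A 14, B 19, C 0, D 10, E 23. C eliminated.
Round 2: A 14, B 19, D 10, E 23. D eliminated.
Round 3: A 24, B 19, E 23. B eliminated.
Round 4: A 24, E 42. E has a majority (≥34).

E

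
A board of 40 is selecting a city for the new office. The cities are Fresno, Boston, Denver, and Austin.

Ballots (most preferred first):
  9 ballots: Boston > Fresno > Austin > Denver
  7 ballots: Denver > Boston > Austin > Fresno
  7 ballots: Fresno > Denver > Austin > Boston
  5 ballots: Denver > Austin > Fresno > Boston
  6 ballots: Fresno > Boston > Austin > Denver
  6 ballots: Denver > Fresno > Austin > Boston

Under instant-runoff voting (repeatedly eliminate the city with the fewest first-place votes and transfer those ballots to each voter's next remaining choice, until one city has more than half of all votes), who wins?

Fresno

Round 1: Fresno 13, Boston 9, Denver 18, Austin 0. Austin eliminated.
Round 2: Fresno 13, Boston 9, Denver 18. Boston eliminated.
Round 3: Fresno 22, Denver 18. Fresno has a majority (≥21).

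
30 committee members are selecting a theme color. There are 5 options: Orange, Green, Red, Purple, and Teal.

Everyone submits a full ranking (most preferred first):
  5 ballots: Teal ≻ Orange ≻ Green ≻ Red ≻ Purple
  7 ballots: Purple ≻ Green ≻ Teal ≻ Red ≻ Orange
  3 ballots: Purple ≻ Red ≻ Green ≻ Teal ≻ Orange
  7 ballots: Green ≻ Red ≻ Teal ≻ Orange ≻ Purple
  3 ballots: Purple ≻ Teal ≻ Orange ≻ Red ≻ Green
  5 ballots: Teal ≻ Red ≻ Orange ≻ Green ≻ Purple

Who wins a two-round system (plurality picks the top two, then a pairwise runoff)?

Teal

Round 1 first-place votes: Orange 0, Green 7, Red 0, Purple 13, Teal 10. Purple and Teal advance.
Runoff: Purple is ranked above Teal on 13 ballots, Teal above Purple on 17.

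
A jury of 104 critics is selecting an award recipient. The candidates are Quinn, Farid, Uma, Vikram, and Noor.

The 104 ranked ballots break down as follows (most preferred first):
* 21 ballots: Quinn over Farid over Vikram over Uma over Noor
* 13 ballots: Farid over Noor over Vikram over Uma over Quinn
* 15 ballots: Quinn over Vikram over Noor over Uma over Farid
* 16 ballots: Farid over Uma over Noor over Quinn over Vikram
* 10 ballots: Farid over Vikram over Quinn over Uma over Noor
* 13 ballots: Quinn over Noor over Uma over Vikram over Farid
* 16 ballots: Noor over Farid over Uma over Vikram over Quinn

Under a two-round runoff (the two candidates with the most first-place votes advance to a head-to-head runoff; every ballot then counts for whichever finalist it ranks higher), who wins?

Farid

Round 1 first-place votes: Quinn 49, Farid 39, Uma 0, Vikram 0, Noor 16. Quinn and Farid advance.
Runoff: Quinn is ranked above Farid on 49 ballots, Farid above Quinn on 55.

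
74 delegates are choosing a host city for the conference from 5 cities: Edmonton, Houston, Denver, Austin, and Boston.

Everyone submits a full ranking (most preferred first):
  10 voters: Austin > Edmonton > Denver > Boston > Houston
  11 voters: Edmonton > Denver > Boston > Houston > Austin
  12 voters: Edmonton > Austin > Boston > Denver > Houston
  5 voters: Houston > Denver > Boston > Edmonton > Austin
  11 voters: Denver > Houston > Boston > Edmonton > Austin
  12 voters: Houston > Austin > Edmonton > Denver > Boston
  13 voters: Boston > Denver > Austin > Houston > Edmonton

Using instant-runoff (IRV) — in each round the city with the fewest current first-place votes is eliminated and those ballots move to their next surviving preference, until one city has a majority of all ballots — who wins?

Round 1: Edmonton 23, Houston 17, Denver 11, Austin 10, Boston 13. Austin eliminated.
Round 2: Edmonton 33, Houston 17, Denver 11, Boston 13. Denver eliminated.
Round 3: Edmonton 33, Houston 28, Boston 13. Boston eliminated.
Round 4: Edmonton 33, Houston 41. Houston has a majority (≥38).

Houston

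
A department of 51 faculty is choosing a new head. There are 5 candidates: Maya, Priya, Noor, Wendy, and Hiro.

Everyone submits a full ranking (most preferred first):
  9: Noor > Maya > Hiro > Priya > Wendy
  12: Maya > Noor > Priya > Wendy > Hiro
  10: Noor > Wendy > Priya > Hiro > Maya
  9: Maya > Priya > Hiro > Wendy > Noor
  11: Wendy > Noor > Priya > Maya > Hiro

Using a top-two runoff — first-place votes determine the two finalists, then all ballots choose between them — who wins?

Round 1 first-place votes: Maya 21, Priya 0, Noor 19, Wendy 11, Hiro 0. Maya and Noor advance.
Runoff: Maya is ranked above Noor on 21 ballots, Noor above Maya on 30.

Noor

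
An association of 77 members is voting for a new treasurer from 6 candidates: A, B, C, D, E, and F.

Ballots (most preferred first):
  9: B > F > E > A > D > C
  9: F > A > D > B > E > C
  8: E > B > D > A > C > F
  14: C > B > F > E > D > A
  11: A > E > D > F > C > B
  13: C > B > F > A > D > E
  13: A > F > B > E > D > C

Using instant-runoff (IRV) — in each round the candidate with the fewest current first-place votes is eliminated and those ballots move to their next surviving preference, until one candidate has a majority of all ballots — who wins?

Round 1: A 24, B 9, C 27, D 0, E 8, F 9. D eliminated.
Round 2: A 24, B 9, C 27, E 8, F 9. E eliminated.
Round 3: A 24, B 17, C 27, F 9. F eliminated.
Round 4: A 33, B 17, C 27. B eliminated.
Round 5: A 50, C 27. A has a majority (≥39).

A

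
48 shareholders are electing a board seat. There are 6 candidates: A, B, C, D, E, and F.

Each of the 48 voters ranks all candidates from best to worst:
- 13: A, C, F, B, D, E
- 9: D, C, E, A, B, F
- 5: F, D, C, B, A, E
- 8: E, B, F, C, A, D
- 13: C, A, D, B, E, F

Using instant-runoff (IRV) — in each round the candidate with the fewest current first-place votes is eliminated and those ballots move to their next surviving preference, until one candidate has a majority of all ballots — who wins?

C

Round 1: A 13, B 0, C 13, D 9, E 8, F 5. B eliminated.
Round 2: A 13, C 13, D 9, E 8, F 5. F eliminated.
Round 3: A 13, C 13, D 14, E 8. E eliminated.
Round 4: A 13, C 21, D 14. A eliminated.
Round 5: C 34, D 14. C has a majority (≥25).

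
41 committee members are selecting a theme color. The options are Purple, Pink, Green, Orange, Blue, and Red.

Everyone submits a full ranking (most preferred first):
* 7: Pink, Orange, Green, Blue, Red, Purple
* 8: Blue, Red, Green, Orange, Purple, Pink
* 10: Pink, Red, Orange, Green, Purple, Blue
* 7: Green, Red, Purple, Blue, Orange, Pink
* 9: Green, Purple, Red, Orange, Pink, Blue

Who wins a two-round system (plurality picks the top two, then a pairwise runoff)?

Round 1 first-place votes: Purple 0, Pink 17, Green 16, Orange 0, Blue 8, Red 0. Pink and Green advance.
Runoff: Pink is ranked above Green on 17 ballots, Green above Pink on 24.

Green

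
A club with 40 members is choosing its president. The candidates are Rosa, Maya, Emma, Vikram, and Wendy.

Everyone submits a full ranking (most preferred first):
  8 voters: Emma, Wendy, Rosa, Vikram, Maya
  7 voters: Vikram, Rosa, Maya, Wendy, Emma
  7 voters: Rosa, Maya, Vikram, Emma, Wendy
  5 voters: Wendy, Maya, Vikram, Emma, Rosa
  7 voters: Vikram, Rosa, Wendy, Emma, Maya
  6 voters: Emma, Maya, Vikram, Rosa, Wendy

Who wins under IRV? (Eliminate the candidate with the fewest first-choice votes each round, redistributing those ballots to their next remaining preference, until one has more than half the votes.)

Vikram

Round 1: Rosa 7, Maya 0, Emma 14, Vikram 14, Wendy 5. Maya eliminated.
Round 2: Rosa 7, Emma 14, Vikram 14, Wendy 5. Wendy eliminated.
Round 3: Rosa 7, Emma 14, Vikram 19. Rosa eliminated.
Round 4: Emma 14, Vikram 26. Vikram has a majority (≥21).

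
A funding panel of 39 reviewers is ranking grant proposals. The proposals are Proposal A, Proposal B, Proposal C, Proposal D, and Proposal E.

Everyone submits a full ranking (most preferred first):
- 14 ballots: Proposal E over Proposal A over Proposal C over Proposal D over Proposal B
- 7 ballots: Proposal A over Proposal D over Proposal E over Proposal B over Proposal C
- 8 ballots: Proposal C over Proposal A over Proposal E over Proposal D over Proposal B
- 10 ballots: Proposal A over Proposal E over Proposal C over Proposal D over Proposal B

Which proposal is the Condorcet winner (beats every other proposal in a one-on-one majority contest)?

Proposal A vs Proposal B: 39–0
Proposal A vs Proposal C: 31–8
Proposal A vs Proposal D: 39–0
Proposal A vs Proposal E: 25–14
Proposal A beats every other proposal.

Proposal A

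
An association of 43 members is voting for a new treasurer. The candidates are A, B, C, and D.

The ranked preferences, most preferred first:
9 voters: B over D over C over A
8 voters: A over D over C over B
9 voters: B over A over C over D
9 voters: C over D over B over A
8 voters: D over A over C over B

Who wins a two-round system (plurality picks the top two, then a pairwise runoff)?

Round 1 first-place votes: A 8, B 18, C 9, D 8. B and C advance.
Runoff: B is ranked above C on 18 ballots, C above B on 25.

C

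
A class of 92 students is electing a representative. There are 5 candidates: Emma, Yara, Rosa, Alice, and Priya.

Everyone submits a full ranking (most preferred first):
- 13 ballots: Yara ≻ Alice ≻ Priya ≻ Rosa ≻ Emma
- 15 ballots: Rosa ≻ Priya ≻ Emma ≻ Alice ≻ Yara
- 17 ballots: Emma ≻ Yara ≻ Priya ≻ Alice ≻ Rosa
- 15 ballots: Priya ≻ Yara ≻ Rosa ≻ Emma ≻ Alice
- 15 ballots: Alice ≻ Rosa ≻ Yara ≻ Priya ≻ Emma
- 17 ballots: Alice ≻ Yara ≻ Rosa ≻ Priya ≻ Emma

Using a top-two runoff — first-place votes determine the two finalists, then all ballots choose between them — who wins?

Round 1 first-place votes: Emma 17, Yara 13, Rosa 15, Alice 32, Priya 15. Alice and Emma advance.
Runoff: Alice is ranked above Emma on 45 ballots, Emma above Alice on 47.

Emma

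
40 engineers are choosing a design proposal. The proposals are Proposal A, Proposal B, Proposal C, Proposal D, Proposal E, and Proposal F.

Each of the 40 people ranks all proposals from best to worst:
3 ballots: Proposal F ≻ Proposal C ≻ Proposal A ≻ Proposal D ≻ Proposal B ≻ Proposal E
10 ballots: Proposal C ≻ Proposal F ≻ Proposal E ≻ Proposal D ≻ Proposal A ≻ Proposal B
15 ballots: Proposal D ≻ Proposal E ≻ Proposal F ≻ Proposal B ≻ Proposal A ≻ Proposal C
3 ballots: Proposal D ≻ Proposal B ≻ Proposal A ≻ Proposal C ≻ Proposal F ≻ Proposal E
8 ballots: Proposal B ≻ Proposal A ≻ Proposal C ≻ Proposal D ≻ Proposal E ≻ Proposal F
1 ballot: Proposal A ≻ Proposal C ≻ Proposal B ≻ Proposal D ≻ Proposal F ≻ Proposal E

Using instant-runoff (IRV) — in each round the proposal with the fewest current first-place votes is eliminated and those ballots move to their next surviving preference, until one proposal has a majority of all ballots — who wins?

Round 1: Proposal A 1, Proposal B 8, Proposal C 10, Proposal D 18, Proposal E 0, Proposal F 3. Proposal E eliminated.
Round 2: Proposal A 1, Proposal B 8, Proposal C 10, Proposal D 18, Proposal F 3. Proposal A eliminated.
Round 3: Proposal B 8, Proposal C 11, Proposal D 18, Proposal F 3. Proposal F eliminated.
Round 4: Proposal B 8, Proposal C 14, Proposal D 18. Proposal B eliminated.
Round 5: Proposal C 22, Proposal D 18. Proposal C has a majority (≥21).

Proposal C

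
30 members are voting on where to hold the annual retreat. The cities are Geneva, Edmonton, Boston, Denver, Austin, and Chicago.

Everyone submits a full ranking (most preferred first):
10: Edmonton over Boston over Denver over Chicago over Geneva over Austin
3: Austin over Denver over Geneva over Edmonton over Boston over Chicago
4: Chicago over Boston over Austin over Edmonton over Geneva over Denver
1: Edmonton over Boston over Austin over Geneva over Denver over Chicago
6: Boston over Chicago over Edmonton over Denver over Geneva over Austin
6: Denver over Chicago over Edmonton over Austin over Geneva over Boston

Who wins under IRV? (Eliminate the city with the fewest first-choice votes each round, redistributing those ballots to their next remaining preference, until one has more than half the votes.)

Edmonton

Round 1: Geneva 0, Edmonton 11, Boston 6, Denver 6, Austin 3, Chicago 4. Geneva eliminated.
Round 2: Edmonton 11, Boston 6, Denver 6, Austin 3, Chicago 4. Austin eliminated.
Round 3: Edmonton 11, Boston 6, Denver 9, Chicago 4. Chicago eliminated.
Round 4: Edmonton 11, Boston 10, Denver 9. Denver eliminated.
Round 5: Edmonton 20, Boston 10. Edmonton has a majority (≥16).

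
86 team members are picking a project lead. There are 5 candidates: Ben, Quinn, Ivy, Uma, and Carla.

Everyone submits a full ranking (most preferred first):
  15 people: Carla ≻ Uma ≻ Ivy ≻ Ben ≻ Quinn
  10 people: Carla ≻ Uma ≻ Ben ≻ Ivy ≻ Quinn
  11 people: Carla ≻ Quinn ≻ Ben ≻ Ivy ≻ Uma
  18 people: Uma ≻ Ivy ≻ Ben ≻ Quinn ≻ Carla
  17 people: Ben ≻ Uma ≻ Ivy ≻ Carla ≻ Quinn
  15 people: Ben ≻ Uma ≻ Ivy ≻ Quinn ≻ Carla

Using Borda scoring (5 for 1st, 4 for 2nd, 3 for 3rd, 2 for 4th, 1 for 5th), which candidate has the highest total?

Uma

Ben: 15×2 + 10×3 + 11×3 + 18×3 + 17×5 + 15×5 = 307
Quinn: 15×1 + 10×1 + 11×4 + 18×2 + 17×1 + 15×2 = 152
Ivy: 15×3 + 10×2 + 11×2 + 18×4 + 17×3 + 15×3 = 255
Uma: 15×4 + 10×4 + 11×1 + 18×5 + 17×4 + 15×4 = 329
Carla: 15×5 + 10×5 + 11×5 + 18×1 + 17×2 + 15×1 = 247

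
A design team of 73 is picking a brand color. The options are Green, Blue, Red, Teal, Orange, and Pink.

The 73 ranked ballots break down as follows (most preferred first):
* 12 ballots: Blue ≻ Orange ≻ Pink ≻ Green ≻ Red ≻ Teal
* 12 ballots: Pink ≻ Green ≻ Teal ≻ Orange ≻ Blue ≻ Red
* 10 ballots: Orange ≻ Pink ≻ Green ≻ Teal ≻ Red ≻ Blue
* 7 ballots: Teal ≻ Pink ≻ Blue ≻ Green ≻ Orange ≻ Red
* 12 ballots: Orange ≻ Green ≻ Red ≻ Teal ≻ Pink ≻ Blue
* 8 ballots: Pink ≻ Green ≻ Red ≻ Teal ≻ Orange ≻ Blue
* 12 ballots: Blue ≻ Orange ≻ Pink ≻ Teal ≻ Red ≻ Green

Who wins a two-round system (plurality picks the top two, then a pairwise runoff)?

Orange

Round 1 first-place votes: Green 0, Blue 24, Red 0, Teal 7, Orange 22, Pink 20. Blue and Orange advance.
Runoff: Blue is ranked above Orange on 31 ballots, Orange above Blue on 42.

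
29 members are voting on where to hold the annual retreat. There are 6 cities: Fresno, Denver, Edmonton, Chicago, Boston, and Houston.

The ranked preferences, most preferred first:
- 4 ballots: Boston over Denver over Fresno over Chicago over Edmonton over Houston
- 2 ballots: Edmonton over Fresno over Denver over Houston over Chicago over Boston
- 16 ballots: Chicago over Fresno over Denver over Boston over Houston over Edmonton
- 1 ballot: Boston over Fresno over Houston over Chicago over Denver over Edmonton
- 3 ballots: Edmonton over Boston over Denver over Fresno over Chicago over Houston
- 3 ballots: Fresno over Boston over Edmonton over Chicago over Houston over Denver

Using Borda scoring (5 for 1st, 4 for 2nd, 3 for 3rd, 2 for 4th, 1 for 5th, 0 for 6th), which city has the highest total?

Fresno

Fresno: 4×3 + 2×4 + 16×4 + 1×4 + 3×2 + 3×5 = 109
Denver: 4×4 + 2×3 + 16×3 + 1×1 + 3×3 + 3×0 = 80
Edmonton: 4×1 + 2×5 + 16×0 + 1×0 + 3×5 + 3×3 = 38
Chicago: 4×2 + 2×1 + 16×5 + 1×2 + 3×1 + 3×2 = 101
Boston: 4×5 + 2×0 + 16×2 + 1×5 + 3×4 + 3×4 = 81
Houston: 4×0 + 2×2 + 16×1 + 1×3 + 3×0 + 3×1 = 26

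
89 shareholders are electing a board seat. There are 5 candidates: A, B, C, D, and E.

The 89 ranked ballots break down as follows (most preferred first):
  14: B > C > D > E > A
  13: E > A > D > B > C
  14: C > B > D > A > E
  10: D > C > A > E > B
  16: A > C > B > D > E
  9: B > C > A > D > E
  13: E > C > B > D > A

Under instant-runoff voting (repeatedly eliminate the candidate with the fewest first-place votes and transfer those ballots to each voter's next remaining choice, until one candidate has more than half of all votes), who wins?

Round 1: A 16, B 23, C 14, D 10, E 26. D eliminated.
Round 2: A 16, B 23, C 24, E 26. A eliminated.
Round 3: B 23, C 40, E 26. B eliminated.
Round 4: C 63, E 26. C has a majority (≥45).

C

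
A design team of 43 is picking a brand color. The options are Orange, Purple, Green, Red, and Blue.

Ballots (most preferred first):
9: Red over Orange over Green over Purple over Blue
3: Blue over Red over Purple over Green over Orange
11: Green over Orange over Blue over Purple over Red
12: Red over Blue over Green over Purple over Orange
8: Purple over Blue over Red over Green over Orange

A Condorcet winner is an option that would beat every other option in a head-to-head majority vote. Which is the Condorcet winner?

Blue vs Orange: 23–20
Blue vs Purple: 26–17
Blue vs Green: 23–20
Blue vs Red: 22–21
Blue beats every other option.

Blue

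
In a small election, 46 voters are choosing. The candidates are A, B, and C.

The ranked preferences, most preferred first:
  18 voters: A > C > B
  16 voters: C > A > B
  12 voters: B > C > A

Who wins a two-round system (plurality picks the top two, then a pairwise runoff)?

Round 1 first-place votes: A 18, B 12, C 16. A and C advance.
Runoff: A is ranked above C on 18 ballots, C above A on 28.

C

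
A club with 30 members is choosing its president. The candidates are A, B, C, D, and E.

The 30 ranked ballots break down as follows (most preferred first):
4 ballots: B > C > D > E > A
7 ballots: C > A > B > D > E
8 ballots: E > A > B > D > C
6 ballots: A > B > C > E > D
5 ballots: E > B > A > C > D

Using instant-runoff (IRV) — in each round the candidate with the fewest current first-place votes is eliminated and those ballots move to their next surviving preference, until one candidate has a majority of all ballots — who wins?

Round 1: A 6, B 4, C 7, D 0, E 13. D eliminated.
Round 2: A 6, B 4, C 7, E 13. B eliminated.
Round 3: A 6, C 11, E 13. A eliminated.
Round 4: C 17, E 13. C has a majority (≥16).

C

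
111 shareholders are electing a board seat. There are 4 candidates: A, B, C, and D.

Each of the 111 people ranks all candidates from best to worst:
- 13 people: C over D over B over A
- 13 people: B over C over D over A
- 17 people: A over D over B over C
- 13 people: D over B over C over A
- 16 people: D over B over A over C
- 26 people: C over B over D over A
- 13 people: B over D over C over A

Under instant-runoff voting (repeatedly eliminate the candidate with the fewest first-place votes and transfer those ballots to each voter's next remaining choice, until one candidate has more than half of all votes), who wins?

D

Round 1: A 17, B 26, C 39, D 29. A eliminated.
Round 2: B 26, C 39, D 46. B eliminated.
Round 3: C 52, D 59. D has a majority (≥56).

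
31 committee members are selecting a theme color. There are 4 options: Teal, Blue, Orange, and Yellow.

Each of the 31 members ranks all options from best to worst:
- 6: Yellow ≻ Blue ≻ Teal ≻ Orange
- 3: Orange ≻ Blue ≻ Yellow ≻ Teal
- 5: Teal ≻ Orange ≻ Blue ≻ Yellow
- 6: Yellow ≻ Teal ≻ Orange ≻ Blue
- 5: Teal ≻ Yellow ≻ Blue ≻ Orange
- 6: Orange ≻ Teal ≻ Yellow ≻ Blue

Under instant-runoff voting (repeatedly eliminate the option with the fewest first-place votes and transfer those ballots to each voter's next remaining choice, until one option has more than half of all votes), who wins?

Teal

Round 1: Teal 10, Blue 0, Orange 9, Yellow 12. Blue eliminated.
Round 2: Teal 10, Orange 9, Yellow 12. Orange eliminated.
Round 3: Teal 16, Yellow 15. Teal has a majority (≥16).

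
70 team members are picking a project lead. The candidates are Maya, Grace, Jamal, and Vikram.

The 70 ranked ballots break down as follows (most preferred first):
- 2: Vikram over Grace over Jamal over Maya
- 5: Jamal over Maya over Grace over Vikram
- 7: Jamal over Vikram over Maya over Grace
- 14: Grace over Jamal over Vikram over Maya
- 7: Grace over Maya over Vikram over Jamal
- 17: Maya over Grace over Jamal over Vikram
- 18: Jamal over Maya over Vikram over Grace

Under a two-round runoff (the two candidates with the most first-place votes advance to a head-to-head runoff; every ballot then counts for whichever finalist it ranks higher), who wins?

Grace

Round 1 first-place votes: Maya 17, Grace 21, Jamal 30, Vikram 2. Jamal and Grace advance.
Runoff: Jamal is ranked above Grace on 30 ballots, Grace above Jamal on 40.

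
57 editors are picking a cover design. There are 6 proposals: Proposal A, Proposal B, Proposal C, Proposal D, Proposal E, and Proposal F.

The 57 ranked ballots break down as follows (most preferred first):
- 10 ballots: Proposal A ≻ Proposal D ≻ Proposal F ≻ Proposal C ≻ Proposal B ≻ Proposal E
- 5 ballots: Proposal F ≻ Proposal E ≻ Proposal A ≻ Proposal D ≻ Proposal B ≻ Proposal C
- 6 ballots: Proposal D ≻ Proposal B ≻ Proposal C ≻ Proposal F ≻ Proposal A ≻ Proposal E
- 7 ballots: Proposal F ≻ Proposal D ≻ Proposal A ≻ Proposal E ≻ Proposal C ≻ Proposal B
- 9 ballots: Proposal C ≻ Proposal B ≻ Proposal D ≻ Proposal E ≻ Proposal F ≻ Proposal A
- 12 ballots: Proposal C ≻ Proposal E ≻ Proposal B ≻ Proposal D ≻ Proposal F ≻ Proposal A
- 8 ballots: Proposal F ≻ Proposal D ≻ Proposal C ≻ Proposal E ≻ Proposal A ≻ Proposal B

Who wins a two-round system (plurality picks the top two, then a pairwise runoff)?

Proposal F

Round 1 first-place votes: Proposal A 10, Proposal B 0, Proposal C 21, Proposal D 6, Proposal E 0, Proposal F 20. Proposal C and Proposal F advance.
Runoff: Proposal C is ranked above Proposal F on 27 ballots, Proposal F above Proposal C on 30.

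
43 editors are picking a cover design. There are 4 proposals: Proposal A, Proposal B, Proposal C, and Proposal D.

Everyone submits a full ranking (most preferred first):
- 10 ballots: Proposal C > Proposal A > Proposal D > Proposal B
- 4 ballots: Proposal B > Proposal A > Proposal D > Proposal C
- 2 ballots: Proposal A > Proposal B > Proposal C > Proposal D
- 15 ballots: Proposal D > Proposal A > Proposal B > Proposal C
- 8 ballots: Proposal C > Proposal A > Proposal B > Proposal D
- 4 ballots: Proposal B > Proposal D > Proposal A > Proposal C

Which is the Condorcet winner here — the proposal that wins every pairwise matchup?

Proposal A vs Proposal B: 35–8
Proposal A vs Proposal C: 25–18
Proposal A vs Proposal D: 24–19
Proposal A beats every other proposal.

Proposal A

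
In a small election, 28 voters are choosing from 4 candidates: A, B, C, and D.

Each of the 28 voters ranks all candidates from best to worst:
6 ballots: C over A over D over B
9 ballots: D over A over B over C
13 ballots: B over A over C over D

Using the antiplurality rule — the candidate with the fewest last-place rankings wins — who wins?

A

Last-place votes: A 0, B 6, C 9, D 13.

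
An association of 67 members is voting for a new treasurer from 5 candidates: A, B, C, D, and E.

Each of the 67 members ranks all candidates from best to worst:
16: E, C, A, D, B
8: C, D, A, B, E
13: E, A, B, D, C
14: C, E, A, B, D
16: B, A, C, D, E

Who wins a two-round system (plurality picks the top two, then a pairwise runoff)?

C

Round 1 first-place votes: A 0, B 16, C 22, D 0, E 29. E and C advance.
Runoff: E is ranked above C on 29 ballots, C above E on 38.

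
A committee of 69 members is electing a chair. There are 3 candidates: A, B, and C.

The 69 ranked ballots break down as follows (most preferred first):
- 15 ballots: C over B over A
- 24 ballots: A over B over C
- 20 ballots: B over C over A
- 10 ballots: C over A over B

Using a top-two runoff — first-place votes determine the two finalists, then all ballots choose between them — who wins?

C

Round 1 first-place votes: A 24, B 20, C 25. C and A advance.
Runoff: C is ranked above A on 45 ballots, A above C on 24.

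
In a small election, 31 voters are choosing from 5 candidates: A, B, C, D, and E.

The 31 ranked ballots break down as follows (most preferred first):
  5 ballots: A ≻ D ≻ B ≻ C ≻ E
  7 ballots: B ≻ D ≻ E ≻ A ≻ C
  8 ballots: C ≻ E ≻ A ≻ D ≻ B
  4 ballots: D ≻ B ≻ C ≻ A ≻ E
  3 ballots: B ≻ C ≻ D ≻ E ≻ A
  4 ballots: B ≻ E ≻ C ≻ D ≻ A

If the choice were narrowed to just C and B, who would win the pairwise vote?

C is ranked above B on 8 ballots; B above C on 23.

B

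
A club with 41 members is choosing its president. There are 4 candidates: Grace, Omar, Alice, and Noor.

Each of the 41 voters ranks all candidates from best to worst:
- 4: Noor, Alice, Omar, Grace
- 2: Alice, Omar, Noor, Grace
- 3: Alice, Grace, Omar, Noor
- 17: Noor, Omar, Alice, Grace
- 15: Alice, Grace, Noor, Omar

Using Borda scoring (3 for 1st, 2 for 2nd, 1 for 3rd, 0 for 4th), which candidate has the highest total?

Alice

Grace: 4×0 + 2×0 + 3×2 + 17×0 + 15×2 = 36
Omar: 4×1 + 2×2 + 3×1 + 17×2 + 15×0 = 45
Alice: 4×2 + 2×3 + 3×3 + 17×1 + 15×3 = 85
Noor: 4×3 + 2×1 + 3×0 + 17×3 + 15×1 = 80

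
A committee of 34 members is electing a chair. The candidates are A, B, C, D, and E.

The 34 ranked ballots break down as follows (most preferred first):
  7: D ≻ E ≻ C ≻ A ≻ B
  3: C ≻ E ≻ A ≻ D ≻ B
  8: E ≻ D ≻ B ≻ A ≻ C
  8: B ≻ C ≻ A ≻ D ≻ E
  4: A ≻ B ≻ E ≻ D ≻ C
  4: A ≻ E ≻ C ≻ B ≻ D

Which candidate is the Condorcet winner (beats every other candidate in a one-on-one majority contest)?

E vs A: 18–16
E vs B: 22–12
E vs C: 23–11
E vs D: 19–15
E beats every other candidate.

E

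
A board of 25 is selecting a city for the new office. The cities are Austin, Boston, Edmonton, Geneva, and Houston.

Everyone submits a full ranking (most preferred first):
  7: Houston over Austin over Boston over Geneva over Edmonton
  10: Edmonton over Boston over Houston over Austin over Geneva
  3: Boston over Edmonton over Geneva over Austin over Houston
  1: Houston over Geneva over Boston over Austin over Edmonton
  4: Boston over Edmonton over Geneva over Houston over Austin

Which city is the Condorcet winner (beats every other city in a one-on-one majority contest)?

Boston vs Austin: 18–7
Boston vs Edmonton: 15–10
Boston vs Geneva: 24–1
Boston vs Houston: 17–8
Boston beats every other city.

Boston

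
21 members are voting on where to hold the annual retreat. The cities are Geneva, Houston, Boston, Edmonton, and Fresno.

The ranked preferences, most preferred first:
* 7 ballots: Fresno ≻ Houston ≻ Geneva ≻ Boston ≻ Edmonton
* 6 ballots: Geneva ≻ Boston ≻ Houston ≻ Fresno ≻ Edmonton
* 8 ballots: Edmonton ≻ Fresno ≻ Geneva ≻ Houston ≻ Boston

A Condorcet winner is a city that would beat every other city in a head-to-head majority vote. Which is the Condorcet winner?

Fresno vs Geneva: 15–6
Fresno vs Houston: 15–6
Fresno vs Boston: 15–6
Fresno vs Edmonton: 13–8
Fresno beats every other city.

Fresno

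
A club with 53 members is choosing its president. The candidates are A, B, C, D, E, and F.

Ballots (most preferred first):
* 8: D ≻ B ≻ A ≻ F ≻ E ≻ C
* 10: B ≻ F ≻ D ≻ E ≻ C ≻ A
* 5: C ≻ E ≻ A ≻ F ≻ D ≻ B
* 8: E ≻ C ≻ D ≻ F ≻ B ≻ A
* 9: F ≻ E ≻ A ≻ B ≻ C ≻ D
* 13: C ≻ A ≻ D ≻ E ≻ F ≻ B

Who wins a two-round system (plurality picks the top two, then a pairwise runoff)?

B

Round 1 first-place votes: A 0, B 10, C 18, D 8, E 8, F 9. C and B advance.
Runoff: C is ranked above B on 26 ballots, B above C on 27.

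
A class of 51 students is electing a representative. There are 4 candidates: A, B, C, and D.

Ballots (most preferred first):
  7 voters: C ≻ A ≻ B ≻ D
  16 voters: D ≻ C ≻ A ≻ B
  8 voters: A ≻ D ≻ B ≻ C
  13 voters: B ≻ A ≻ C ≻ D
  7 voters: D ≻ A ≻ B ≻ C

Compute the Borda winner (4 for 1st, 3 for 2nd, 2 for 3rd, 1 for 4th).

A: 7×3 + 16×2 + 8×4 + 13×3 + 7×3 = 145
B: 7×2 + 16×1 + 8×2 + 13×4 + 7×2 = 112
C: 7×4 + 16×3 + 8×1 + 13×2 + 7×1 = 117
D: 7×1 + 16×4 + 8×3 + 13×1 + 7×4 = 136

A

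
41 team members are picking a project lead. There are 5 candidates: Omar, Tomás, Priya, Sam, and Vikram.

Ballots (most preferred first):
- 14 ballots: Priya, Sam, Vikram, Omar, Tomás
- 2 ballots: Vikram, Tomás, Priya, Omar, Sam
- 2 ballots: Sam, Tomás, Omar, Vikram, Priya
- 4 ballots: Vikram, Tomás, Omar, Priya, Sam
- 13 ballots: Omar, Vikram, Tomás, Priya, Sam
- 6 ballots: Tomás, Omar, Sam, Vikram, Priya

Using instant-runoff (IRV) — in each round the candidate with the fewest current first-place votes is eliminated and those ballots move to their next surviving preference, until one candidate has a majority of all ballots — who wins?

Round 1: Omar 13, Tomás 6, Priya 14, Sam 2, Vikram 6. Sam eliminated.
Round 2: Omar 13, Tomás 8, Priya 14, Vikram 6. Vikram eliminated.
Round 3: Omar 13, Tomás 14, Priya 14. Omar eliminated.
Round 4: Tomás 27, Priya 14. Tomás has a majority (≥21).

Tomás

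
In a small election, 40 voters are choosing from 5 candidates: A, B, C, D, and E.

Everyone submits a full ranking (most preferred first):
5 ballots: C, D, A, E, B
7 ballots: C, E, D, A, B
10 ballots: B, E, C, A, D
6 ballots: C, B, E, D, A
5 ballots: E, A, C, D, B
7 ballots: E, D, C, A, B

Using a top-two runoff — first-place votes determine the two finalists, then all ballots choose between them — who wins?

E

Round 1 first-place votes: A 0, B 10, C 18, D 0, E 12. C and E advance.
Runoff: C is ranked above E on 18 ballots, E above C on 22.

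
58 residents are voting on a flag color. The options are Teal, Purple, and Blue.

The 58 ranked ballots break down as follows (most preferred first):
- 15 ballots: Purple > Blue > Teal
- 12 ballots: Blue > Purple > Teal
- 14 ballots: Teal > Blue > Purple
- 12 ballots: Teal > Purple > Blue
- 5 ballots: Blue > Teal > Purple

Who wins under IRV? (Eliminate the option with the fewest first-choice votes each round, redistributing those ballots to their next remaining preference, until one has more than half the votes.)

Round 1: Teal 26, Purple 15, Blue 17. Purple eliminated.
Round 2: Teal 26, Blue 32. Blue has a majority (≥30).

Blue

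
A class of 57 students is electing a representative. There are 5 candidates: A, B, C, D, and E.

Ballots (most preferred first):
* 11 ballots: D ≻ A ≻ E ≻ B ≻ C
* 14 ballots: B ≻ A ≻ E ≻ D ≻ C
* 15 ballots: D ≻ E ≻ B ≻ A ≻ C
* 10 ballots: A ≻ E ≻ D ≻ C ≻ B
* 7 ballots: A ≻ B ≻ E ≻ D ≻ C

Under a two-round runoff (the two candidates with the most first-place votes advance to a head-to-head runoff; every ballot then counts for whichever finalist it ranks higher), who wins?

A

Round 1 first-place votes: A 17, B 14, C 0, D 26, E 0. D and A advance.
Runoff: D is ranked above A on 26 ballots, A above D on 31.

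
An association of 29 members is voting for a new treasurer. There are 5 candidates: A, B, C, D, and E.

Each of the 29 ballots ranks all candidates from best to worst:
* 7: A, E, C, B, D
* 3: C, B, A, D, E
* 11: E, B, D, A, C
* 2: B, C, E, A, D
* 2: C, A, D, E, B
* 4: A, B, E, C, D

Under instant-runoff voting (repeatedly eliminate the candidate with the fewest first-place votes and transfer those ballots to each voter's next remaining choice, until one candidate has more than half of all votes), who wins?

Round 1: A 11, B 2, C 5, D 0, E 11. D eliminated.
Round 2: A 11, B 2, C 5, E 11. B eliminated.
Round 3: A 11, C 7, E 11. C eliminated.
Round 4: A 16, E 13. A has a majority (≥15).

A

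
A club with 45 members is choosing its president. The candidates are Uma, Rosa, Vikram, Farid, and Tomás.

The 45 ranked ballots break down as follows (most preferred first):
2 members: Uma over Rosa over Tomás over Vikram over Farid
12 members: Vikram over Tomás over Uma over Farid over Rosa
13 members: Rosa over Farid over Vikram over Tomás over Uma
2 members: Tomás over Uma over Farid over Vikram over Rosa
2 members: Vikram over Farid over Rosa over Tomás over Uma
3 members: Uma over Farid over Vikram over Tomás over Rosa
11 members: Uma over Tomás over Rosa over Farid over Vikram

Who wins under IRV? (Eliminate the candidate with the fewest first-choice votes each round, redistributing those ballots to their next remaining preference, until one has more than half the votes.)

Vikram

Round 1: Uma 16, Rosa 13, Vikram 14, Farid 0, Tomás 2. Farid eliminated.
Round 2: Uma 16, Rosa 13, Vikram 14, Tomás 2. Tomás eliminated.
Round 3: Uma 18, Rosa 13, Vikram 14. Rosa eliminated.
Round 4: Uma 18, Vikram 27. Vikram has a majority (≥23).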